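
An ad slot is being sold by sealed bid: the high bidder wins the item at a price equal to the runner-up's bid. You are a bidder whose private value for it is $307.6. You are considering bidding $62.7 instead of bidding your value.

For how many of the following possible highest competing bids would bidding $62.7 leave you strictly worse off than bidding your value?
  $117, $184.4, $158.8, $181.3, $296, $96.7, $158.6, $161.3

The deviation hurts exactly when the highest competing bid lies strictly between $62.7 and $307.6 — underbidding then forfeits a profitable win.
$117: inside the interval → strictly worse (loss $190.6).
$184.4: inside the interval → strictly worse (loss $123.2).
$158.8: inside the interval → strictly worse (loss $148.8).
$181.3: inside the interval → strictly worse (loss $126.3).
$296: inside the interval → strictly worse (loss $11.6).
$96.7: inside the interval → strictly worse (loss $210.9).
$158.6: inside the interval → strictly worse (loss $149).
$161.3: inside the interval → strictly worse (loss $146.3).
Count: 8.

8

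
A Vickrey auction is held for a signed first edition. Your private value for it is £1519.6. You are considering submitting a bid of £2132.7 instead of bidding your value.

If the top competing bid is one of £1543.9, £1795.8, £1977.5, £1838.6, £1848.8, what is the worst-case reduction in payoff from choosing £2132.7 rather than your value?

£457.9

£1543.9: truthful gives £0, deviation gives −£24.3 → loss £24.3.
£1795.8: truthful gives £0, deviation gives −£276.2 → loss £276.2.
£1977.5: truthful gives £0, deviation gives −£457.9 → loss £457.9.
£1838.6: truthful gives £0, deviation gives −£319 → loss £319.
£1848.8: truthful gives £0, deviation gives −£329.2 → loss £329.2.
Maximum loss: £457.9.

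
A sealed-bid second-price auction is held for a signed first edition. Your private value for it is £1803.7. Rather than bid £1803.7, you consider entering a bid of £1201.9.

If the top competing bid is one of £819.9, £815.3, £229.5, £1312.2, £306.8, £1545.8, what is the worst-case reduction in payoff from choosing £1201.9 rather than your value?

£491.5

£819.9: same outcome either way → loss £0.
£815.3: same outcome either way → loss £0.
£229.5: same outcome either way → loss £0.
£1312.2: truthful gives £491.5, deviation gives £0 → loss £491.5.
£306.8: same outcome either way → loss £0.
£1545.8: truthful gives £257.9, deviation gives £0 → loss £257.9.
Maximum loss: £491.5.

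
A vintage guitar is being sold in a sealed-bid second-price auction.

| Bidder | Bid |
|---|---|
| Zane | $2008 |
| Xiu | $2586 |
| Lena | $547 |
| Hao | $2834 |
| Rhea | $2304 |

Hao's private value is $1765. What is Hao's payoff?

Highest bid: Hao at $2834, so Hao wins.
Second-highest bid: Xiu at $2586 — that is the price the winner pays.
Hao's payoff = value − price = $1765 − $2586 = −$821.

−$821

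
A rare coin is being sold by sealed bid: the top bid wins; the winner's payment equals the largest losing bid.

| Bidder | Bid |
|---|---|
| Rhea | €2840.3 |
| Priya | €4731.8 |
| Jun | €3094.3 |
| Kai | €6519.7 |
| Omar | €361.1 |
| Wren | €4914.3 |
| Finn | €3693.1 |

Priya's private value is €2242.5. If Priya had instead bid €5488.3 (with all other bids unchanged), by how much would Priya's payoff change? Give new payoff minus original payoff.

€0

The highest bid among the other bidders is €6519.7; Priya's bid doesn't change that.
Original bid €4731.8: Priya is not highest (top rival bid is €6519.7); payoff €0.
Alternative bid €5488.3: Priya is not highest (top rival bid is €6519.7); payoff €0.
Change in payoff = €0 − (€0) = €0.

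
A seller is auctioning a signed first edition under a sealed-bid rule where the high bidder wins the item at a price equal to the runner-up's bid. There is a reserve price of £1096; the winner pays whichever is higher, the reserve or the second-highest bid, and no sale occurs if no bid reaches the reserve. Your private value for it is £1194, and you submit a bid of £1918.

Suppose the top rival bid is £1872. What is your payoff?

Your bid £1918 is the highest and exceeds the reserve.
Price = max(second-highest bid, reserve) = max(£1872, £1096) = £1872.
Payoff = £1194 − £1872 = −£678.

−£678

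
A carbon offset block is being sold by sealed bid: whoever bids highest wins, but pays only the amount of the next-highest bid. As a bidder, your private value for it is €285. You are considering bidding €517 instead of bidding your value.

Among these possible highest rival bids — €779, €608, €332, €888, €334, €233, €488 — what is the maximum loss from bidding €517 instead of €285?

€203

€779: same outcome either way → loss €0.
€608: same outcome either way → loss €0.
€332: truthful gives €0, deviation gives −€47 → loss €47.
€888: same outcome either way → loss €0.
€334: truthful gives €0, deviation gives −€49 → loss €49.
€233: same outcome either way → loss €0.
€488: truthful gives €0, deviation gives −€203 → loss €203.
Maximum loss: €203.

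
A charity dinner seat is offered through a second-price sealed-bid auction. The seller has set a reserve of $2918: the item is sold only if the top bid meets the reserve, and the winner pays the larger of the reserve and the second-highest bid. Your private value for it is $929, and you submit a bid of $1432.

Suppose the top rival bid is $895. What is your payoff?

Your bid $1432 is the highest bid but falls below the reserve $2918, so the item goes unsold. Payoff $0.

$0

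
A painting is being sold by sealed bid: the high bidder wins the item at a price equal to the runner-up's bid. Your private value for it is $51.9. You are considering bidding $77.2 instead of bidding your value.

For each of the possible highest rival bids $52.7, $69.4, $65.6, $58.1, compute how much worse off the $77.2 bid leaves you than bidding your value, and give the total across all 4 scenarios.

The deviation costs you only when the competing bid falls strictly between $51.9 and $77.2; elsewhere both bids give the same outcome.
$52.7: truthful payoff $0, deviation payoff −$0.8 → loss $0.8.
$69.4: truthful payoff $0, deviation payoff −$17.5 → loss $17.5.
$65.6: truthful payoff $0, deviation payoff −$13.7 → loss $13.7.
$58.1: truthful payoff $0, deviation payoff −$6.2 → loss $6.2.
Total loss = $0.8 + $17.5 + $13.7 + $6.2 = $38.2.

$38.2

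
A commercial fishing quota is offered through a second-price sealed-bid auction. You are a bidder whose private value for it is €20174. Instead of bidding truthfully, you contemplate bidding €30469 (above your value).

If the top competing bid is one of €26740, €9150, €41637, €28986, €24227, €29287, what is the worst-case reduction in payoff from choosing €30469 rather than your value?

€9113

€26740: truthful gives €0, deviation gives −€6566 → loss €6566.
€9150: same outcome either way → loss €0.
€41637: same outcome either way → loss €0.
€28986: truthful gives €0, deviation gives −€8812 → loss €8812.
€24227: truthful gives €0, deviation gives −€4053 → loss €4053.
€29287: truthful gives €0, deviation gives −€9113 → loss €9113.
Maximum loss: €9113.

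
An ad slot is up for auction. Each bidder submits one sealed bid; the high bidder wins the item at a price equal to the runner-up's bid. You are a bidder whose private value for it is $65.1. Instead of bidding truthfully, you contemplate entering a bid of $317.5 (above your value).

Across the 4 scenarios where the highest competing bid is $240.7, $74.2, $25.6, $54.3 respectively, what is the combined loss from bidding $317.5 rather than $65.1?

The deviation costs you only when the competing bid falls strictly between $65.1 and $317.5; elsewhere both bids give the same outcome.
$240.7: truthful payoff $0, deviation payoff −$175.6 → loss $175.6.
$74.2: truthful payoff $0, deviation payoff −$9.1 → loss $9.1.
$25.6: outcomes coincide → loss $0.
$54.3: outcomes coincide → loss $0.
Total loss = $175.6 + $9.1 = $184.7.
Truthful bidding weakly dominates here: raising your bid can only win items priced above your value, and lowering it can only forfeit items priced below.

$184.7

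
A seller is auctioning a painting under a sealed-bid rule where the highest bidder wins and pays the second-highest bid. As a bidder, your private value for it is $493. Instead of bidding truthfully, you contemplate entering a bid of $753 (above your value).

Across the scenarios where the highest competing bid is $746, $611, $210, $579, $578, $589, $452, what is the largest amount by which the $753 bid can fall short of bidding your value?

$746: truthful gives $0, deviation gives −$253 → loss $253.
$611: truthful gives $0, deviation gives −$118 → loss $118.
$210: same outcome either way → loss $0.
$579: truthful gives $0, deviation gives −$86 → loss $86.
$578: truthful gives $0, deviation gives −$85 → loss $85.
$589: truthful gives $0, deviation gives −$96 → loss $96.
$452: same outcome either way → loss $0.
Maximum loss: $253.

$253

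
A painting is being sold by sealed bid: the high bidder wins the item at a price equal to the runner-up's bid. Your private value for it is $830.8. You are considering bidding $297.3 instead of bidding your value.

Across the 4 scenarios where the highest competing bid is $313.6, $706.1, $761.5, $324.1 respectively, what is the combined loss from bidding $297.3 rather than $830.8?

$1217.9

The deviation costs you only when the competing bid falls strictly between $297.3 and $830.8; elsewhere both bids give the same outcome.
$313.6: truthful payoff $517.2, deviation payoff $0 → loss $517.2.
$706.1: truthful payoff $124.7, deviation payoff $0 → loss $124.7.
$761.5: truthful payoff $69.3, deviation payoff $0 → loss $69.3.
$324.1: truthful payoff $506.7, deviation payoff $0 → loss $506.7.
Total loss = $517.2 + $124.7 + $69.3 + $506.7 = $1217.9.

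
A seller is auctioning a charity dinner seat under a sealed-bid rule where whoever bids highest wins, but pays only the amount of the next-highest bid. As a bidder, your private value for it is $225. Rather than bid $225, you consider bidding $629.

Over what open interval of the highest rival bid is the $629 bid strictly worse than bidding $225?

($225, $629)

If the competing bid is below $225, both bids win at the same price — no difference.
If it is above $629, both bids lose — no difference.
If it lies strictly between $225 and $629, bidding your value loses (payoff 0) while bidding $629 wins at a price above your value (payoff negative).
So the deviation strictly hurts on the open interval ($225, $629).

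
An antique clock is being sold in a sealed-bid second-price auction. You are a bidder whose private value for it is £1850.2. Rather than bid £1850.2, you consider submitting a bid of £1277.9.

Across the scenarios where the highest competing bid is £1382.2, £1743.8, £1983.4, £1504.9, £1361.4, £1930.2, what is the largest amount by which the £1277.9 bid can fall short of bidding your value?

£1382.2: truthful gives £468, deviation gives £0 → loss £468.
£1743.8: truthful gives £106.4, deviation gives £0 → loss £106.4.
£1983.4: same outcome either way → loss £0.
£1504.9: truthful gives £345.3, deviation gives £0 → loss £345.3.
£1361.4: truthful gives £488.8, deviation gives £0 → loss £488.8.
£1930.2: same outcome either way → loss £0.
Maximum loss: £488.8.

£488.8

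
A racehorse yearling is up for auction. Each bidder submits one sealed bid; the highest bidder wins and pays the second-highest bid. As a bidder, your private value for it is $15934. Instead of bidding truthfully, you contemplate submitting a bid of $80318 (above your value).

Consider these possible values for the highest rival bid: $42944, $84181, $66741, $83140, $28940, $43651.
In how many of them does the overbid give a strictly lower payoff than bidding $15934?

The deviation hurts exactly when the highest competing bid lies strictly between $15934 and $80318 — overbidding then wins at a price above your value.
$42944: inside the interval → strictly worse (loss $27010).
$84181: above both → same outcome either way.
$66741: inside the interval → strictly worse (loss $50807).
$83140: above both → same outcome either way.
$28940: inside the interval → strictly worse (loss $13006).
$43651: inside the interval → strictly worse (loss $27717).
Count: 4.

4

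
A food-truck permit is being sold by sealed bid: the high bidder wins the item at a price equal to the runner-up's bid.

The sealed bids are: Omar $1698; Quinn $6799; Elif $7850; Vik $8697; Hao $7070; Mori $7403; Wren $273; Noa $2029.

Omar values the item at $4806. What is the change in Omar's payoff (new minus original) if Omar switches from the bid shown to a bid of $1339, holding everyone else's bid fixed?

$0

The highest bid among the other bidders is $8697; Omar's bid doesn't change that.
Original bid $1698: Omar is not highest (top rival bid is $8697); payoff $0.
Alternative bid $1339: Omar is not highest (top rival bid is $8697); payoff $0.
Change in payoff = $0 − ($0) = $0.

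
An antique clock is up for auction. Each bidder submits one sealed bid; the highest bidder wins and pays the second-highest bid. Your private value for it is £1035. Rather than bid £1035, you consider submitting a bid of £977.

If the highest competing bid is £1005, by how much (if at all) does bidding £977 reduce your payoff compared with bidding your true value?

£30

Bidding your value £1035: you win (since £1035 > £1005) and pay £1005. Payoff £30.
Bidding £977: you lose. Payoff £0.
The competing bid £1005 lies between your shaded bid and your value, so underbidding forfeits an item you could have won at a profitable price.
Loss from deviating = £30 − (£0) = £30.
In a second-price auction your bid sets only whether you win, not what you pay, so bidding your true value is weakly dominant.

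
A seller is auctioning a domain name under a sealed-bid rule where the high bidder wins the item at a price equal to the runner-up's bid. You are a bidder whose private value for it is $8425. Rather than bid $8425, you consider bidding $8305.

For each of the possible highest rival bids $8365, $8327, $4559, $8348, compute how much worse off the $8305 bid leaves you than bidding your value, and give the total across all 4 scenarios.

$235

The deviation costs you only when the competing bid falls strictly between $8305 and $8425; elsewhere both bids give the same outcome.
$8365: truthful payoff $60, deviation payoff $0 → loss $60.
$8327: truthful payoff $98, deviation payoff $0 → loss $98.
$4559: outcomes coincide → loss $0.
$8348: truthful payoff $77, deviation payoff $0 → loss $77.
Total loss = $60 + $98 + $77 = $235.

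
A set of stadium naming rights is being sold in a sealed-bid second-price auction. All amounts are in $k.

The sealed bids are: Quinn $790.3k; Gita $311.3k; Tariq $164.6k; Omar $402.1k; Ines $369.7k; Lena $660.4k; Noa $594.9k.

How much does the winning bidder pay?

$660.4k

Highest bid: Quinn at $790.3k, so Quinn wins.
Second-highest bid: Lena at $660.4k — that is the price the winner pays.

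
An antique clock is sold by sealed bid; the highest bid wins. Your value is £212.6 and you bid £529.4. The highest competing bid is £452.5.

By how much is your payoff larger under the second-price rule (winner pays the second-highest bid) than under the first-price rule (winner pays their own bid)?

You have the highest bid, so you win under either rule.
Second-price: pay £452.5 → payoff −£239.9.
First-price: pay your own bid £529.4 → payoff −£316.8.
Difference = −£239.9 − (−£316.8) = £76.9.

£76.9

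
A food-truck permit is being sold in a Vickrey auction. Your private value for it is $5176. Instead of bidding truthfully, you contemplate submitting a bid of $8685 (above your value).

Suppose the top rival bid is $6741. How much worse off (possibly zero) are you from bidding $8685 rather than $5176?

Bidding your value $5176: you lose (since $5176 < $6741). Payoff $0.
Bidding $8685: you win and pay $6741. Payoff $5176 − $6741 = −$1565.
The competing bid $6741 lies between your value and your inflated bid, so overbidding wins an item priced above your value.
Loss from deviating = $0 − (−$1565) = $1565.

$1565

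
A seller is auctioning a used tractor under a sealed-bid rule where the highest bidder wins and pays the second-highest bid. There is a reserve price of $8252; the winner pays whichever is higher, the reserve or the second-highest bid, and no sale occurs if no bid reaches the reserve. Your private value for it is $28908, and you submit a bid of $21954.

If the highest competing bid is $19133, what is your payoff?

$9775

Your bid $21954 is the highest and exceeds the reserve.
Price = max(second-highest bid, reserve) = max($19133, $8252) = $19133.
Payoff = $28908 − $19133 = $9775.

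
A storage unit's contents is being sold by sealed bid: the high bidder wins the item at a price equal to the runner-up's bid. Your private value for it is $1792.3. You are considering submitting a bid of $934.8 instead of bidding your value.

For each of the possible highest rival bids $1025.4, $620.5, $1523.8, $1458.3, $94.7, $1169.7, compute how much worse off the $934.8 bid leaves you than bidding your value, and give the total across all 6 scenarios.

The deviation costs you only when the competing bid falls strictly between $934.8 and $1792.3; elsewhere both bids give the same outcome.
$1025.4: truthful payoff $766.9, deviation payoff $0 → loss $766.9.
$620.5: outcomes coincide → loss $0.
$1523.8: truthful payoff $268.5, deviation payoff $0 → loss $268.5.
$1458.3: truthful payoff $334, deviation payoff $0 → loss $334.
$94.7: outcomes coincide → loss $0.
$1169.7: truthful payoff $622.6, deviation payoff $0 → loss $622.6.
Total loss = $766.9 + $268.5 + $334 + $622.6 = $1992.

$1992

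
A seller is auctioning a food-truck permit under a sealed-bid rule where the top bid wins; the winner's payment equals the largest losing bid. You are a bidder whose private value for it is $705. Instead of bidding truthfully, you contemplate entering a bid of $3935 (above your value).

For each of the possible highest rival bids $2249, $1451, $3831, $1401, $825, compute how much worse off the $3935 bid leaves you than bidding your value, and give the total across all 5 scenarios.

The deviation costs you only when the competing bid falls strictly between $705 and $3935; elsewhere both bids give the same outcome.
$2249: truthful payoff $0, deviation payoff −$1544 → loss $1544.
$1451: truthful payoff $0, deviation payoff −$746 → loss $746.
$3831: truthful payoff $0, deviation payoff −$3126 → loss $3126.
$1401: truthful payoff $0, deviation payoff −$696 → loss $696.
$825: truthful payoff $0, deviation payoff −$120 → loss $120.
Total loss = $1544 + $746 + $3126 + $696 + $120 = $6232.
In a second-price auction your bid sets only whether you win, not what you pay, so bidding your true value is weakly dominant.

$6232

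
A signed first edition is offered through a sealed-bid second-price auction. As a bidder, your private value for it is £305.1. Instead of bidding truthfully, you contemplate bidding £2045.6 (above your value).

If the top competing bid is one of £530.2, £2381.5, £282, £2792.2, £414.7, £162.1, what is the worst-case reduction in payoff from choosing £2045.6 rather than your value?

£225.1

£530.2: truthful gives £0, deviation gives −£225.1 → loss £225.1.
£2381.5: same outcome either way → loss £0.
£282: same outcome either way → loss £0.
£2792.2: same outcome either way → loss £0.
£414.7: truthful gives £0, deviation gives −£109.6 → loss £109.6.
£162.1: same outcome either way → loss £0.
Maximum loss: £225.1.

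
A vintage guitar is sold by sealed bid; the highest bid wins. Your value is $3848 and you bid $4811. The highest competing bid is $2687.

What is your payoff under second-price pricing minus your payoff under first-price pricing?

You have the highest bid, so you win under either rule.
Second-price: pay $2687 → payoff $1161.
First-price: pay your own bid $4811 → payoff −$963.
Difference = $1161 − (−$963) = $2124.

$2124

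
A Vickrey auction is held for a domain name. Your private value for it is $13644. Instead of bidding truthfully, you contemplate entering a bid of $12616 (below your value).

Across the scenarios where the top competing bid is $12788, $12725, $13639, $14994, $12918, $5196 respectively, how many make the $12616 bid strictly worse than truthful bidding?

4

The deviation hurts exactly when the highest competing bid lies strictly between $12616 and $13644 — underbidding then forfeits a profitable win.
$12788: inside the interval → strictly worse (loss $856).
$12725: inside the interval → strictly worse (loss $919).
$13639: inside the interval → strictly worse (loss $5).
$14994: above both → same outcome either way.
$12918: inside the interval → strictly worse (loss $726).
$5196: below both → same outcome either way.
Count: 4.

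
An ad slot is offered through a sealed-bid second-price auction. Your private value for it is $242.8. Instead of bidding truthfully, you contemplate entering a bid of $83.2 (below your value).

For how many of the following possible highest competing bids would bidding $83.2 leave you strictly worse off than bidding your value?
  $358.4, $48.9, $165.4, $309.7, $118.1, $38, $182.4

3

The deviation hurts exactly when the highest competing bid lies strictly between $83.2 and $242.8 — underbidding then forfeits a profitable win.
$358.4: above both → same outcome either way.
$48.9: below both → same outcome either way.
$165.4: inside the interval → strictly worse (loss $77.4).
$309.7: above both → same outcome either way.
$118.1: inside the interval → strictly worse (loss $124.7).
$38: below both → same outcome either way.
$182.4: inside the interval → strictly worse (loss $60.4).
Count: 3.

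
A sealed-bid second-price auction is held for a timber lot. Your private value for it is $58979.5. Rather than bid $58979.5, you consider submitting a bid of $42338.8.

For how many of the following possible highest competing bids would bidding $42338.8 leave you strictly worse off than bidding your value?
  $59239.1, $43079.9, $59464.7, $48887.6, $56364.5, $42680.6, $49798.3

5

The deviation hurts exactly when the highest competing bid lies strictly between $42338.8 and $58979.5 — underbidding then forfeits a profitable win.
$59239.1: above both → same outcome either way.
$43079.9: inside the interval → strictly worse (loss $15899.6).
$59464.7: above both → same outcome either way.
$48887.6: inside the interval → strictly worse (loss $10091.9).
$56364.5: inside the interval → strictly worse (loss $2615).
$42680.6: inside the interval → strictly worse (loss $16298.9).
$49798.3: inside the interval → strictly worse (loss $9181.2).
Count: 5.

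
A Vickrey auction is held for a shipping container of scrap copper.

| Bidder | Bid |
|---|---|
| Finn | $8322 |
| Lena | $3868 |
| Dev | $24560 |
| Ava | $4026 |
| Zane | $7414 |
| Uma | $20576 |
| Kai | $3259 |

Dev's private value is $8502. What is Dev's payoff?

Highest bid: Dev at $24560, so Dev wins.
Second-highest bid: Uma at $20576 — that is the price the winner pays.
Dev's payoff = value − price = $8502 − $20576 = −$12074.

−$12074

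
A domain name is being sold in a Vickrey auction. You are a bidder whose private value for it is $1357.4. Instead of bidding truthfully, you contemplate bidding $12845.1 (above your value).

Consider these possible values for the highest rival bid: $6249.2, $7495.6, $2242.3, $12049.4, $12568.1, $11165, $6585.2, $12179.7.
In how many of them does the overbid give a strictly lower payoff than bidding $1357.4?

8

The deviation hurts exactly when the highest competing bid lies strictly between $1357.4 and $12845.1 — overbidding then wins at a price above your value.
$6249.2: inside the interval → strictly worse (loss $4891.8).
$7495.6: inside the interval → strictly worse (loss $6138.2).
$2242.3: inside the interval → strictly worse (loss $884.9).
$12049.4: inside the interval → strictly worse (loss $10692).
$12568.1: inside the interval → strictly worse (loss $11210.7).
$11165: inside the interval → strictly worse (loss $9807.6).
$6585.2: inside the interval → strictly worse (loss $5227.8).
$12179.7: inside the interval → strictly worse (loss $10822.3).
Count: 8.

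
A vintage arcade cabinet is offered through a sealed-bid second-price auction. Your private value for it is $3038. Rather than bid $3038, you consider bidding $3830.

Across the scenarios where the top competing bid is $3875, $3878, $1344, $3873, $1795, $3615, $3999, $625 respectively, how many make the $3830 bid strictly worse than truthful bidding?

1

The deviation hurts exactly when the highest competing bid lies strictly between $3038 and $3830 — overbidding then wins at a price above your value.
$3875: above both → same outcome either way.
$3878: above both → same outcome either way.
$1344: below both → same outcome either way.
$3873: above both → same outcome either way.
$1795: below both → same outcome either way.
$3615: inside the interval → strictly worse (loss $577).
$3999: above both → same outcome either way.
$625: below both → same outcome either way.
Count: 1.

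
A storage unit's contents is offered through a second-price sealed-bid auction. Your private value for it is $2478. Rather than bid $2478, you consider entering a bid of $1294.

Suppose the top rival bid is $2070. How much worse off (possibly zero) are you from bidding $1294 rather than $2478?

Bidding your value $2478: you win (since $2478 > $2070) and pay $2070. Payoff $408.
Bidding $1294: you lose. Payoff $0.
The competing bid $2070 lies between your shaded bid and your value, so underbidding forfeits an item you could have won at a profitable price.
Loss from deviating = $408 − ($0) = $408.

$408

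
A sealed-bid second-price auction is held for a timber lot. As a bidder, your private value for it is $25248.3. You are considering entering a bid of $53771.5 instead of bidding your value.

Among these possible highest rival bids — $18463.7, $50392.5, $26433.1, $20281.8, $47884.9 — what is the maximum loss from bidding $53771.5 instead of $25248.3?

$18463.7: same outcome either way → loss $0.
$50392.5: truthful gives $0, deviation gives −$25144.2 → loss $25144.2.
$26433.1: truthful gives $0, deviation gives −$1184.8 → loss $1184.8.
$20281.8: same outcome either way → loss $0.
$47884.9: truthful gives $0, deviation gives −$22636.6 → loss $22636.6.
Maximum loss: $25144.2.

$25144.2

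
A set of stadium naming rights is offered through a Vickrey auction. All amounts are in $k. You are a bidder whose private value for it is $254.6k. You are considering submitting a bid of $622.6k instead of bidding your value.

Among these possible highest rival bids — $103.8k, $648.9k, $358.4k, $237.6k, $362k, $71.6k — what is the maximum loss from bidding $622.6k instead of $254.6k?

$107.4k

$103.8k: same outcome either way → loss $0k.
$648.9k: same outcome either way → loss $0k.
$358.4k: truthful gives $0k, deviation gives −$103.8k → loss $103.8k.
$237.6k: same outcome either way → loss $0k.
$362k: truthful gives $0k, deviation gives −$107.4k → loss $107.4k.
$71.6k: same outcome either way → loss $0k.
Maximum loss: $107.4k.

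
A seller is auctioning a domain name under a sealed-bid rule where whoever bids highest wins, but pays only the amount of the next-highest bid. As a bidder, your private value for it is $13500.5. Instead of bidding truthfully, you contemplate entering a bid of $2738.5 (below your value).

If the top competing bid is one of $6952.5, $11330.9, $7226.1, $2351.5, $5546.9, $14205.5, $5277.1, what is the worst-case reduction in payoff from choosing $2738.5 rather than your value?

$6952.5: truthful gives $6548, deviation gives $0 → loss $6548.
$11330.9: truthful gives $2169.6, deviation gives $0 → loss $2169.6.
$7226.1: truthful gives $6274.4, deviation gives $0 → loss $6274.4.
$2351.5: same outcome either way → loss $0.
$5546.9: truthful gives $7953.6, deviation gives $0 → loss $7953.6.
$14205.5: same outcome either way → loss $0.
$5277.1: truthful gives $8223.4, deviation gives $0 → loss $8223.4.
Maximum loss: $8223.4.

$8223.4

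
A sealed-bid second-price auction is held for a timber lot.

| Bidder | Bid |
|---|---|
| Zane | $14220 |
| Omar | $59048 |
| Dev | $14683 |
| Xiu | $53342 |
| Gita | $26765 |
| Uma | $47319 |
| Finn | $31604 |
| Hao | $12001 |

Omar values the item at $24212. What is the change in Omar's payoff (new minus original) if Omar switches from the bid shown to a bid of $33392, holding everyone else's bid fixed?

$29130

The highest bid among the other bidders is $53342; Omar's bid doesn't change that.
Original bid $59048: Omar is highest, pays the top rival bid $53342; payoff $24212 − $53342 = −$29130.
Alternative bid $33392: Omar is not highest (top rival bid is $53342); payoff $0.
Change in payoff = $0 − (−$29130) = $29130.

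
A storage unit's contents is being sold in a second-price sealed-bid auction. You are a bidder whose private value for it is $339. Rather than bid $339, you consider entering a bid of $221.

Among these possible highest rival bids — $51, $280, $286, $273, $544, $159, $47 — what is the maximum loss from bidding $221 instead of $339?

$51: same outcome either way → loss $0.
$280: truthful gives $59, deviation gives $0 → loss $59.
$286: truthful gives $53, deviation gives $0 → loss $53.
$273: truthful gives $66, deviation gives $0 → loss $66.
$544: same outcome either way → loss $0.
$159: same outcome either way → loss $0.
$47: same outcome either way → loss $0.
Maximum loss: $66.

$66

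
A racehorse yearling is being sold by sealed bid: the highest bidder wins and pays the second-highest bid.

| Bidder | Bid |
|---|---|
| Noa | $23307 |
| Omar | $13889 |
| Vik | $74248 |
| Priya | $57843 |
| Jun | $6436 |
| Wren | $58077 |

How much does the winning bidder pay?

$58077

Highest bid: Vik at $74248, so Vik wins.
Second-highest bid: Wren at $58077 — that is the price the winner pays.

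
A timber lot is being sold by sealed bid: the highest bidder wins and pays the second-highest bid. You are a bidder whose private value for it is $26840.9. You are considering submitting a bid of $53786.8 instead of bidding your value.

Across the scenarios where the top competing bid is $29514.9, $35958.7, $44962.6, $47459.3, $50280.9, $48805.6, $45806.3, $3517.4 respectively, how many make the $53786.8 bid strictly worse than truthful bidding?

7

The deviation hurts exactly when the highest competing bid lies strictly between $26840.9 and $53786.8 — overbidding then wins at a price above your value.
$29514.9: inside the interval → strictly worse (loss $2674).
$35958.7: inside the interval → strictly worse (loss $9117.8).
$44962.6: inside the interval → strictly worse (loss $18121.7).
$47459.3: inside the interval → strictly worse (loss $20618.4).
$50280.9: inside the interval → strictly worse (loss $23440).
$48805.6: inside the interval → strictly worse (loss $21964.7).
$45806.3: inside the interval → strictly worse (loss $18965.4).
$3517.4: below both → same outcome either way.
Count: 7.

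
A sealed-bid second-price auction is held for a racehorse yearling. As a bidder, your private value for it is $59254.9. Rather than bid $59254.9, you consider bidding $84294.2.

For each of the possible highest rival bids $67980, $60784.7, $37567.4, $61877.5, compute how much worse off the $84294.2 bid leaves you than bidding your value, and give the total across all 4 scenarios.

The deviation costs you only when the competing bid falls strictly between $59254.9 and $84294.2; elsewhere both bids give the same outcome.
$67980: truthful payoff $0, deviation payoff −$8725.1 → loss $8725.1.
$60784.7: truthful payoff $0, deviation payoff −$1529.8 → loss $1529.8.
$37567.4: outcomes coincide → loss $0.
$61877.5: truthful payoff $0, deviation payoff −$2622.6 → loss $2622.6.
Total loss = $8725.1 + $1529.8 + $2622.6 = $12877.5.
In a second-price auction your bid sets only whether you win, not what you pay, so bidding your true value is weakly dominant.

$12877.5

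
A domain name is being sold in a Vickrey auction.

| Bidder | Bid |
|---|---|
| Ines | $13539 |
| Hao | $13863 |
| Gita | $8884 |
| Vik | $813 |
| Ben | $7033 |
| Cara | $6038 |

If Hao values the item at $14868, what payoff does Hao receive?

Highest bid: Hao at $13863, so Hao wins.
Second-highest bid: Ines at $13539 — that is the price the winner pays.
Hao's payoff = value − price = $14868 − $13539 = $1329.

$1329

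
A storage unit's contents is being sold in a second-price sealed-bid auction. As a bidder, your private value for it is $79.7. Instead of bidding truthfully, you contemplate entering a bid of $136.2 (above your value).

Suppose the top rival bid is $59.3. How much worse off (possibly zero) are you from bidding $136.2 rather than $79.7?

Bidding your value $79.7: you win (since $79.7 > $59.3) and pay $59.3. Payoff $20.4.
Bidding $136.2: you win and pay $59.3. Payoff $79.7 − $59.3 = $20.4.
Difference = $20.4 − $20.4 = $0; both bids lead to the same outcome because the competing bid is below both your value and your alternative bid.

$0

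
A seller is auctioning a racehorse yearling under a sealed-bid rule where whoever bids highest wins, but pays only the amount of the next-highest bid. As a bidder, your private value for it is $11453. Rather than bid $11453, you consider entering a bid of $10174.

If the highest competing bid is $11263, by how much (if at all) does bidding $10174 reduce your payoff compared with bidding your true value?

Bidding your value $11453: you win (since $11453 > $11263) and pay $11263. Payoff $190.
Bidding $10174: you lose. Payoff $0.
The competing bid $11263 lies between your shaded bid and your value, so underbidding forfeits an item you could have won at a profitable price.
Loss from deviating = $190 − ($0) = $190.
Truthful bidding weakly dominates here: raising your bid can only win items priced above your value, and lowering it can only forfeit items priced below.

$190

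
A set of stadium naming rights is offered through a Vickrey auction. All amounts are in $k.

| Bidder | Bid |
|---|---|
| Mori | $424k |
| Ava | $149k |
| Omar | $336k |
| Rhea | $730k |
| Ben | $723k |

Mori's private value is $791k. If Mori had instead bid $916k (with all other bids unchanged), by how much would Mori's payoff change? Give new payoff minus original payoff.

The highest bid among the other bidders is $730k; Mori's bid doesn't change that.
Original bid $424k: Mori is not highest (top rival bid is $730k); payoff $0k.
Alternative bid $916k: Mori is highest, pays the top rival bid $730k; payoff $791k − $730k = $61k.
Change in payoff = $61k − ($0k) = $61k.

$61k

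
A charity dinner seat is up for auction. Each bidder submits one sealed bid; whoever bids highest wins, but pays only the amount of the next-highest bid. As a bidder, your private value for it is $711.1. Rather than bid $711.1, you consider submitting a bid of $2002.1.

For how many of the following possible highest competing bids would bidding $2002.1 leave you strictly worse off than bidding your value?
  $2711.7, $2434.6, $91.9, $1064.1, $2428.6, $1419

The deviation hurts exactly when the highest competing bid lies strictly between $711.1 and $2002.1 — overbidding then wins at a price above your value.
$2711.7: above both → same outcome either way.
$2434.6: above both → same outcome either way.
$91.9: below both → same outcome either way.
$1064.1: inside the interval → strictly worse (loss $353).
$2428.6: above both → same outcome either way.
$1419: inside the interval → strictly worse (loss $707.9).
Count: 2.

2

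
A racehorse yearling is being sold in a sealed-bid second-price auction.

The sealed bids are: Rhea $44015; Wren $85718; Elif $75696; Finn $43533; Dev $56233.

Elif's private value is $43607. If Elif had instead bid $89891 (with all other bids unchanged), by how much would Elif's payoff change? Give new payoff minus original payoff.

The highest bid among the other bidders is $85718; Elif's bid doesn't change that.
Original bid $75696: Elif is not highest (top rival bid is $85718); payoff $0.
Alternative bid $89891: Elif is highest, pays the top rival bid $85718; payoff $43607 − $85718 = −$42111.
Change in payoff = −$42111 − ($0) = −$42111.

−$42111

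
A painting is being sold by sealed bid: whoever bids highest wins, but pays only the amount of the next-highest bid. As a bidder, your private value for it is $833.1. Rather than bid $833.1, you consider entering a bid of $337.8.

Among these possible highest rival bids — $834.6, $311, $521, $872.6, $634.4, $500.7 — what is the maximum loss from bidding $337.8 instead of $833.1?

$834.6: same outcome either way → loss $0.
$311: same outcome either way → loss $0.
$521: truthful gives $312.1, deviation gives $0 → loss $312.1.
$872.6: same outcome either way → loss $0.
$634.4: truthful gives $198.7, deviation gives $0 → loss $198.7.
$500.7: truthful gives $332.4, deviation gives $0 → loss $332.4.
Maximum loss: $332.4.

$332.4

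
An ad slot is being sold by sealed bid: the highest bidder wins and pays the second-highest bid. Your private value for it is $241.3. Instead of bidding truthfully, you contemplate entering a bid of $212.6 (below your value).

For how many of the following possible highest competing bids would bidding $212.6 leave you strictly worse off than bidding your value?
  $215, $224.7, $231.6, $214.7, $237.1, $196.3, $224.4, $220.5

7

The deviation hurts exactly when the highest competing bid lies strictly between $212.6 and $241.3 — underbidding then forfeits a profitable win.
$215: inside the interval → strictly worse (loss $26.3).
$224.7: inside the interval → strictly worse (loss $16.6).
$231.6: inside the interval → strictly worse (loss $9.7).
$214.7: inside the interval → strictly worse (loss $26.6).
$237.1: inside the interval → strictly worse (loss $4.2).
$196.3: below both → same outcome either way.
$224.4: inside the interval → strictly worse (loss $16.9).
$220.5: inside the interval → strictly worse (loss $20.8).
Count: 7.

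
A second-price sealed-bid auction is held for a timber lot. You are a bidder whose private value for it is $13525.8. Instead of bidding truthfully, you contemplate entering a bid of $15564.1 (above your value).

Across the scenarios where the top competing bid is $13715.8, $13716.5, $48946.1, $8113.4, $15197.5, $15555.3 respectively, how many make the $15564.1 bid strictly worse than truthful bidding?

4

The deviation hurts exactly when the highest competing bid lies strictly between $13525.8 and $15564.1 — overbidding then wins at a price above your value.
$13715.8: inside the interval → strictly worse (loss $190).
$13716.5: inside the interval → strictly worse (loss $190.7).
$48946.1: above both → same outcome either way.
$8113.4: below both → same outcome either way.
$15197.5: inside the interval → strictly worse (loss $1671.7).
$15555.3: inside the interval → strictly worse (loss $2029.5).
Count: 4.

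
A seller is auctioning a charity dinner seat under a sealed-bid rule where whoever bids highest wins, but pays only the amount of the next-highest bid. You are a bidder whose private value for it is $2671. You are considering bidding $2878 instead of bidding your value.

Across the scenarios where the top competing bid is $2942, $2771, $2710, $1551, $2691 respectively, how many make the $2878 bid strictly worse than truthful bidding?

The deviation hurts exactly when the highest competing bid lies strictly between $2671 and $2878 — overbidding then wins at a price above your value.
$2942: above both → same outcome either way.
$2771: inside the interval → strictly worse (loss $100).
$2710: inside the interval → strictly worse (loss $39).
$1551: below both → same outcome either way.
$2691: inside the interval → strictly worse (loss $20).
Count: 3.

3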